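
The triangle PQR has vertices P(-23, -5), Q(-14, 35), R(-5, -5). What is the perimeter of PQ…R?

100

|PQ| = √((9)² + (40)²) = √1681 = 41
|QR| = √((9)² + (-40)²) = √1681 = 41
|RP| = √((-18)² + (0)²) = √324 = 18
Perimeter = 41 + 41 + 18 = 100.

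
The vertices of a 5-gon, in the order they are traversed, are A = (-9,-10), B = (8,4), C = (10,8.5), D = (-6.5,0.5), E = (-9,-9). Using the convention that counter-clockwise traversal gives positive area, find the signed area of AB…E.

Apply the shoelace formula: 2A = Σ (x_i·y_{i+1} − x_{i+1}·y_i), indices taken mod 5.
A→B: (-9)(4) − (8)(-10) = 44
B→C: (8)(8.5) − (10)(4) = 28
C→D: (10)(0.5) − (-6.5)(8.5) = 60.25
D→E: (-6.5)(-9) − (-9)(0.5) = 63
E→A: (-9)(-10) − (-9)(-9) = 9
Σ = 204.25
Signed area = Σ/2 = 102.125 (positive ⇒ counter-clockwise traversal).

102.125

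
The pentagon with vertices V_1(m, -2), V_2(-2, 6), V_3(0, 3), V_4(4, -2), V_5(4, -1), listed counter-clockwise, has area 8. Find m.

The doubled signed area Σ (x_i y_{i+1} − x_{i+1} y_i) is linear in m.
With m=0 it equals -26; the coefficient of m is 7 (from the two edges through V_1).
So 7·m + -26 = 2·8 = 16 ⇒ m = 6.

6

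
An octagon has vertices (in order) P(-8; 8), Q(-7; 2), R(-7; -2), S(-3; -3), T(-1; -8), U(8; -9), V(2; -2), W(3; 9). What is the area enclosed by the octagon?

Apply the shoelace (surveyor's) formula: 2A = Σ (x_i·y_{i+1} − x_{i+1}·y_i), indices taken mod 8.
Cross-terms: 40, 28, 15, 21, 73, 2, 24, 96  ⇒  Σ = 299
Area = |Σ|/2 = 149.5.

149.5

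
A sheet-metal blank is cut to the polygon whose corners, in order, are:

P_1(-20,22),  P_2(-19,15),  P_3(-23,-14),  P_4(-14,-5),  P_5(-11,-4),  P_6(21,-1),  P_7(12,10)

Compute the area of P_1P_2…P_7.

Σ = (118) + (611) + (-81) + (1) + (95) + (222) + (464) = 1430
Area = |Σ|/2 = 715.

715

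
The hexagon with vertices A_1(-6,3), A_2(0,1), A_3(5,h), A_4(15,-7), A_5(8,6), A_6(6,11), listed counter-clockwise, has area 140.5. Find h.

-3

Write out the shoelace sum; only the two edges meeting at A_3 involve h:
2·Area = [(0·h − 5·1) + (5·(-7) − 15·h)] + 276
       = -15·h + 236 = 281
⇒ h = -3.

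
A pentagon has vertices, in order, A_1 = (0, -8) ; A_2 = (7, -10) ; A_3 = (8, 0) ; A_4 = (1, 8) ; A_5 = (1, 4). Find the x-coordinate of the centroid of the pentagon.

Apply the surveyor's formula. First the cross-terms c_i = x_i·y_{i+1} − x_{i+1}·y_i:
  56, 80, 64, -4, -8  ⇒  2A = 188, A = 94.
Then Σ (x_i + x_{i+1})·c_i = 2152, so x̄ = 2152 / (6·94) = 538/141.

538/141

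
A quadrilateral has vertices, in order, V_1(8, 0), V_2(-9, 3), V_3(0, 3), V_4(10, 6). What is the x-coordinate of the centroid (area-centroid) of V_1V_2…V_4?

35/9

Apply Gauss's area formula. First the cross-terms c_i = x_i·y_{i+1} − x_{i+1}·y_i:
  24, -27, -30, -48  ⇒  2A = -81, A = -40.5.
Then Σ (x_i + x_{i+1})·c_i = -945, so x̄ = -945 / (6·(-40.5)) = 35/9.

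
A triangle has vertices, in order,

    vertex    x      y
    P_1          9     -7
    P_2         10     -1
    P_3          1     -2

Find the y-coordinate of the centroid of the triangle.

Apply the surveyor's formula. First the cross-terms c_i = x_i·y_{i+1} − x_{i+1}·y_i:
  61, -19, 11  ⇒  2A = 53, A = 26.5.
Then Σ (y_i + y_{i+1})·c_i = -530, so ȳ = -530 / (6·26.5) = -10/3.

-10/3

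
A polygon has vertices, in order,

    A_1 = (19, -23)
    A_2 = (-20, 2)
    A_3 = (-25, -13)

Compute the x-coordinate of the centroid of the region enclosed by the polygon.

-26/3

Apply the shoelace (surveyor's) formula. First the cross-terms c_i = x_i·y_{i+1} − x_{i+1}·y_i:
  -422, 310, 822  ⇒  2A = 710, A = 355.
Then Σ (x_i + x_{i+1})·c_i = -18460, so x̄ = -18460 / (6·355) = -26/3.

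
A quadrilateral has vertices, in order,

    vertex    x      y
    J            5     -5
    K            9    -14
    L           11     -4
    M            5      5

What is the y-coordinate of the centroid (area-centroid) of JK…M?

-787/177

Apply the surveyor's formula. First the cross-terms c_i = x_i·y_{i+1} − x_{i+1}·y_i:
  -25, 118, 75, -50  ⇒  2A = 118, A = 59.
Then Σ (y_i + y_{i+1})·c_i = -1574, so ȳ = -1574 / (6·59) = -787/177.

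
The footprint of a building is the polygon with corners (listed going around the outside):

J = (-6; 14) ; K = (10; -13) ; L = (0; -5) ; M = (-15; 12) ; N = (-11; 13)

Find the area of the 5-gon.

163

Apply Gauss's area formula: 2A = Σ (x_i·y_{i+1} − x_{i+1}·y_i), indices taken mod 5.
Cross-terms: -62, -50, -75, -63, -76  ⇒  Σ = -326
Area = |Σ|/2 = 163.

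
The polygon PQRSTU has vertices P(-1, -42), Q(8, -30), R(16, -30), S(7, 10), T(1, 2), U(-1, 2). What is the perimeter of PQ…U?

120

|PQ| = √((9)² + (12)²) = √225 = 15
|QR| = √((8)² + (0)²) = √64 = 8
|RS| = √((-9)² + (40)²) = √1681 = 41
|ST| = √((-6)² + (-8)²) = √100 = 10
|TU| = √((-2)² + (0)²) = √4 = 2
|UP| = √((0)² + (-44)²) = √1936 = 44
Perimeter = 15 + 8 + 41 + 10 + 2 + 44 = 120.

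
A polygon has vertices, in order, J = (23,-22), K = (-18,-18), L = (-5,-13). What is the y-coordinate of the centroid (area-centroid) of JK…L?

-53/3

Apply the shoelace formula. First the cross-terms c_i = x_i·y_{i+1} − x_{i+1}·y_i:
  -810, 144, 409  ⇒  2A = -257, A = -128.5.
Then Σ (y_i + y_{i+1})·c_i = 13621, so ȳ = 13621 / (6·(-128.5)) = -53/3.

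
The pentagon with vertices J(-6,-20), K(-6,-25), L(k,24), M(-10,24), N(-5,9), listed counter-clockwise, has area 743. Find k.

Write out the shoelace sum; only the two edges meeting at L involve k:
2·Area = [((-6)·24 − k·(-25)) + (k·24 − (-10)·24)] + 214
       = 49·k + 310 = 1486
⇒ k = 24.

24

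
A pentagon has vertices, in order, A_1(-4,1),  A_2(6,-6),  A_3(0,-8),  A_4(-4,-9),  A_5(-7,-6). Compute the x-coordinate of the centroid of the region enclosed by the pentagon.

Apply the shoelace formula. First the cross-terms c_i = x_i·y_{i+1} − x_{i+1}·y_i:
  18, -48, -32, -39, -31  ⇒  2A = -132, A = -66.
Then Σ (x_i + x_{i+1})·c_i = 646, so x̄ = 646 / (6·(-66)) = -323/198.

-323/198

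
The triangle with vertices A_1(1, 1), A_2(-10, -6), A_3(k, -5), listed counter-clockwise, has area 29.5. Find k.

0

The doubled signed area Σ (x_i y_{i+1} − x_{i+1} y_i) is linear in k.
With k=0 it equals 59; the coefficient of k is 7 (from the two edges through A_3).
So 7·k + 59 = 2·29.5 = 59 ⇒ k = 0.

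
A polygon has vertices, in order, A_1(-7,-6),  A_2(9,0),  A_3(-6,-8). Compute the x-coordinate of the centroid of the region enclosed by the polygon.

Apply the surveyor's formula. First the cross-terms c_i = x_i·y_{i+1} − x_{i+1}·y_i:
  54, -72, -20  ⇒  2A = -38, A = -19.
Then Σ (x_i + x_{i+1})·c_i = 152, so x̄ = 152 / (6·(-19)) = -4/3.

-4/3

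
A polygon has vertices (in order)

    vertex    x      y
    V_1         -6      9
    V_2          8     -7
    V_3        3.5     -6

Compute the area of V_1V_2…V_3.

Apply the shoelace (surveyor's) formula: 2A = Σ (x_i·y_{i+1} − x_{i+1}·y_i), indices taken mod 3.
V_1→V_2: (-6)(-7) − (8)(9) = -30
V_2→V_3: (8)(-6) − (3.5)(-7) = -23.5
V_3→V_1: (3.5)(9) − (-6)(-6) = -4.5
Σ = -58
Area = |Σ|/2 = 29.

29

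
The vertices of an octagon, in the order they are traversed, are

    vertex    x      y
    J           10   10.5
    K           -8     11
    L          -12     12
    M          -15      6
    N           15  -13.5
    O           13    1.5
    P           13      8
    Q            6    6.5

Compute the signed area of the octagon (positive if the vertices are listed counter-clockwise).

Σ = (194) + (36) + (108) + (112.5) + (198) + (84.5) + (36.5) + (-2) = 767.5
Signed area = Σ/2 = 383.75 (positive ⇒ counter-clockwise traversal).

383.75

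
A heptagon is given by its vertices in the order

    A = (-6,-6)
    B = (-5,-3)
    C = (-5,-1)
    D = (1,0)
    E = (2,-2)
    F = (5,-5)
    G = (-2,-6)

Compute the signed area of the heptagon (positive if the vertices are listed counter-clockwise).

-43.5

Apply the surveyor's formula: 2A = Σ (x_i·y_{i+1} − x_{i+1}·y_i), indices taken mod 7.
A→B: (-6)(-3) − (-5)(-6) = -12
B→C: (-5)(-1) − (-5)(-3) = -10
C→D: (-5)(0) − (1)(-1) = 1
D→E: (1)(-2) − (2)(0) = -2
E→F: (2)(-5) − (5)(-2) = 0
F→G: (5)(-6) − (-2)(-5) = -40
G→A: (-2)(-6) − (-6)(-6) = -24
Σ = -87
Signed area = Σ/2 = -43.5 (negative ⇒ clockwise traversal).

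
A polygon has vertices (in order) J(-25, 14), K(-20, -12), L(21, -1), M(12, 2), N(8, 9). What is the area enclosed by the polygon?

Apply the shoelace formula: 2A = Σ (x_i·y_{i+1} − x_{i+1}·y_i), indices taken mod 5.
J→K: (-25)(-12) − (-20)(14) = 580
K→L: (-20)(-1) − (21)(-12) = 272
L→M: (21)(2) − (12)(-1) = 54
M→N: (12)(9) − (8)(2) = 92
N→J: (8)(14) − (-25)(9) = 337
Σ = 1335
Area = |Σ|/2 = 667.5.

667.5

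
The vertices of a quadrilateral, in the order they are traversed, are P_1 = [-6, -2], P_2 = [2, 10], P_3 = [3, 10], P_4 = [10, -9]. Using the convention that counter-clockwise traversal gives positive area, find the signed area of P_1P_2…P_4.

Apply the surveyor's formula: 2A = Σ (x_i·y_{i+1} − x_{i+1}·y_i), indices taken mod 4.
Σ = (-56) + (-10) + (-127) + (-74) = -267
Signed area = Σ/2 = -133.5 (negative ⇒ clockwise traversal).

-133.5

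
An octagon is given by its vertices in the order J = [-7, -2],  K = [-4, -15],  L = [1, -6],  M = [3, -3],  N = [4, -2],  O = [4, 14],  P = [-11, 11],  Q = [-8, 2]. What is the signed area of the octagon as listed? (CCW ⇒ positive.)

257.5

Apply Gauss's area formula: 2A = Σ (x_i·y_{i+1} − x_{i+1}·y_i), indices taken mod 8.
Σ = (97) + (39) + (15) + (6) + (64) + (198) + (66) + (30) = 515
Signed area = Σ/2 = 257.5 (positive ⇒ counter-clockwise traversal).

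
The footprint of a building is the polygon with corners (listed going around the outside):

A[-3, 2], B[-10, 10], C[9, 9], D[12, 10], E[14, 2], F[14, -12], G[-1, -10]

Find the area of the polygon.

352

Cross-terms: -10, -180, -18, -116, -196, -152, -32  ⇒  Σ = -704
Area = |Σ|/2 = 352.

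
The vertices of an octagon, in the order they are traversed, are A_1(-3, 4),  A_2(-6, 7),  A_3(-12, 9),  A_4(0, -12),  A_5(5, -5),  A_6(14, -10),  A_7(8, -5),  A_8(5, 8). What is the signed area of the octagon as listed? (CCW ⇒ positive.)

200

Σ = (3) + (30) + (144) + (60) + (20) + (10) + (89) + (44) = 400
Signed area = Σ/2 = 200 (positive ⇒ counter-clockwise traversal).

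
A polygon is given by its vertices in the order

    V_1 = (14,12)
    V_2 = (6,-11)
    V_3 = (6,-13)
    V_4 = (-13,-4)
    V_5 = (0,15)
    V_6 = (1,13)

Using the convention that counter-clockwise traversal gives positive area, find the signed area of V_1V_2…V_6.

Apply the surveyor's formula: 2A = Σ (x_i·y_{i+1} − x_{i+1}·y_i), indices taken mod 6.
Cross-terms: -226, -12, -193, -195, -15, -170  ⇒  Σ = -811
Signed area = Σ/2 = -405.5 (negative ⇒ clockwise traversal).

-405.5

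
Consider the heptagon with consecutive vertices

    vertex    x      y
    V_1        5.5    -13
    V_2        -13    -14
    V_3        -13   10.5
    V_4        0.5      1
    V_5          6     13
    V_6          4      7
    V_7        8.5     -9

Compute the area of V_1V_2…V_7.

Σ = (-246) + (-318.5) + (-18.25) + (0.5) + (-10) + (-95.5) + (-61) = -748.75
Area = |Σ|/2 = 374.375.

374.375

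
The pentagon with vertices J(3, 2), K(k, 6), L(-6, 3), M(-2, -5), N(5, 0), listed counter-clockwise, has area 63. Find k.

The doubled signed area Σ (x_i y_{i+1} − x_{i+1} y_i) is linear in k.
With k=0 it equals 125; the coefficient of k is 1 (from the two edges through K).
So 1·k + 125 = 2·63 = 126 ⇒ k = 1.

1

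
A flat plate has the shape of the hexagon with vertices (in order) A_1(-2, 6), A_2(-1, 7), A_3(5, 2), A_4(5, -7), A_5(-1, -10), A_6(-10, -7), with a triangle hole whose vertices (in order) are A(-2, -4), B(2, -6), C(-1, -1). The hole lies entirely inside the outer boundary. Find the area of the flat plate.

Outer boundary:
Cross-terms: -8, -37, -45, -57, -93, -74  ⇒  Σ = -314
Area = |Σ|/2 = 157.
Hole:
A→B: (-2)(-6) − (2)(-4) = 20
B→C: (2)(-1) − (-1)(-6) = -8
C→A: (-1)(-4) − (-2)(-1) = 2
Σ = 14
Area = |Σ|/2 = 7.
Net area = 157 − 7 = 150.

150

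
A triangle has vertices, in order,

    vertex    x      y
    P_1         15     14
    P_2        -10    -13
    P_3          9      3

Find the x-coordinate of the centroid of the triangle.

Apply the surveyor's formula. First the cross-terms c_i = x_i·y_{i+1} − x_{i+1}·y_i:
  -55, 87, 81  ⇒  2A = 113, A = 56.5.
Then Σ (x_i + x_{i+1})·c_i = 1582, so x̄ = 1582 / (6·56.5) = 14/3.

14/3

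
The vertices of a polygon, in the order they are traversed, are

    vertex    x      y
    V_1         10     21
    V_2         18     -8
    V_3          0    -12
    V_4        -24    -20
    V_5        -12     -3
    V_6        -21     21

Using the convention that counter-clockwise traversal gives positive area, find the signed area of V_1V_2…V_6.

-1048

Σ = (-458) + (-216) + (-288) + (-168) + (-315) + (-651) = -2096
Signed area = Σ/2 = -1048 (negative ⇒ clockwise traversal).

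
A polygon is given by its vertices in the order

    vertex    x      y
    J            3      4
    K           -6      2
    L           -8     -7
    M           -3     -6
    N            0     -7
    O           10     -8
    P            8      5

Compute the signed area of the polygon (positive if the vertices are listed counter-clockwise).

Σ = (30) + (58) + (27) + (21) + (70) + (114) + (17) = 337
Signed area = Σ/2 = 168.5 (positive ⇒ counter-clockwise traversal).

168.5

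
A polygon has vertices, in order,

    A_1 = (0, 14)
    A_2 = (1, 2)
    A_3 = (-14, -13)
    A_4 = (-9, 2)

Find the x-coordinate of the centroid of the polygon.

-142/27

Apply the shoelace formula. First the cross-terms c_i = x_i·y_{i+1} − x_{i+1}·y_i:
  -14, 15, -145, -126  ⇒  2A = -270, A = -135.
Then Σ (x_i + x_{i+1})·c_i = 4260, so x̄ = 4260 / (6·(-135)) = -142/27.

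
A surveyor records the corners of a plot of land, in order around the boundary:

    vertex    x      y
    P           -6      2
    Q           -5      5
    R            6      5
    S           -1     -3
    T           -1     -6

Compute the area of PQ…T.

Apply the surveyor's formula: 2A = Σ (x_i·y_{i+1} − x_{i+1}·y_i), indices taken mod 5.
Σ = (-20) + (-55) + (-13) + (3) + (-38) = -123
Area = |Σ|/2 = 61.5.

61.5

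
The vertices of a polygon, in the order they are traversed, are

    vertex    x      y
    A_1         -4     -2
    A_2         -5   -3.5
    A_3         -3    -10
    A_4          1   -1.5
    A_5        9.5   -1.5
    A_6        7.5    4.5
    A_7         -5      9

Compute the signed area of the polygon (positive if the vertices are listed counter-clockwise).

130.375

Apply the surveyor's formula: 2A = Σ (x_i·y_{i+1} − x_{i+1}·y_i), indices taken mod 7.
Cross-terms: 4, 39.5, 14.5, 12.75, 54, 90, 46  ⇒  Σ = 260.75
Signed area = Σ/2 = 130.375 (positive ⇒ counter-clockwise traversal).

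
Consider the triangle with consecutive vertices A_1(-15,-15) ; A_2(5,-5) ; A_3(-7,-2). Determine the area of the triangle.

90

Σ = (150) + (-45) + (75) = 180
Area = |Σ|/2 = 90.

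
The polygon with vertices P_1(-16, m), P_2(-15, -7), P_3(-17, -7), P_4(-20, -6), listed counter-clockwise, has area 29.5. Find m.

-19

The doubled signed area Σ (x_i y_{i+1} − x_{i+1} y_i) is linear in m.
With m=0 it equals -36; the coefficient of m is -5 (from the two edges through P_1).
So -5·m + -36 = 2·29.5 = 59 ⇒ m = -19.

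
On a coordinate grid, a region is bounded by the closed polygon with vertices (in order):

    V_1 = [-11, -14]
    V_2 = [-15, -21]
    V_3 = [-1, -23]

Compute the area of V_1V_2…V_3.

53

Σ = (21) + (324) + (-239) = 106
Area = |Σ|/2 = 53.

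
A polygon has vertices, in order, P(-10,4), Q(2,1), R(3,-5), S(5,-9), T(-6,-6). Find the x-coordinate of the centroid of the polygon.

-497/201

Apply Gauss's area formula. First the cross-terms c_i = x_i·y_{i+1} − x_{i+1}·y_i:
  -18, -13, -2, -84, -84  ⇒  2A = -201, A = -100.5.
Then Σ (x_i + x_{i+1})·c_i = 1491, so x̄ = 1491 / (6·(-100.5)) = -497/201.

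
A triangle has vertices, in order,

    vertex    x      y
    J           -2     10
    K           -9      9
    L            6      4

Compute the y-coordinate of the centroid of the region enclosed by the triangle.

23/3

Apply the shoelace formula. First the cross-terms c_i = x_i·y_{i+1} − x_{i+1}·y_i:
  72, -90, 68  ⇒  2A = 50, A = 25.
Then Σ (y_i + y_{i+1})·c_i = 1150, so ȳ = 1150 / (6·25) = 23/3.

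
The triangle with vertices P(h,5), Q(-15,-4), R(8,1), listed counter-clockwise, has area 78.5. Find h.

-5

The doubled signed area Σ (x_i y_{i+1} − x_{i+1} y_i) is linear in h.
With h=0 it equals 132; the coefficient of h is -5 (from the two edges through P).
So -5·h + 132 = 2·78.5 = 157 ⇒ h = -5.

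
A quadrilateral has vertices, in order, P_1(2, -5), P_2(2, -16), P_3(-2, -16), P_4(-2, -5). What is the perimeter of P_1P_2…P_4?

30

|P_1P_2| = √((0)² + (-11)²) = √121 = 11
|P_2P_3| = √((-4)² + (0)²) = √16 = 4
|P_3P_4| = √((0)² + (11)²) = √121 = 11
|P_4P_1| = √((4)² + (0)²) = √16 = 4
Perimeter = 11 + 4 + 11 + 4 = 30.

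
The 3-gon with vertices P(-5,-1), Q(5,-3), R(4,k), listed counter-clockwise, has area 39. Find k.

5

The doubled signed area Σ (x_i y_{i+1} − x_{i+1} y_i) is linear in k.
With k=0 it equals 28; the coefficient of k is 10 (from the two edges through R).
So 10·k + 28 = 2·39 = 78 ⇒ k = 5.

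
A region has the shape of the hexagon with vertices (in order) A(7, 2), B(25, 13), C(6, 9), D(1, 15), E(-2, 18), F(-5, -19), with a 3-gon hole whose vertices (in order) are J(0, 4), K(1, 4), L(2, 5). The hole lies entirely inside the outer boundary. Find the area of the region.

283.5

Outer boundary:
Cross-terms: 41, 147, 81, 48, 128, 123  ⇒  Σ = 568
Area = |Σ|/2 = 284.
Hole:
Apply the shoelace formula: 2A = Σ (x_i·y_{i+1} − x_{i+1}·y_i), indices taken mod 3.
J→K: (0)(4) − (1)(4) = -4
K→L: (1)(5) − (2)(4) = -3
L→J: (2)(4) − (0)(5) = 8
Σ = 1
Area = |Σ|/2 = 0.5.
Net area = 284 − 0.5 = 283.5.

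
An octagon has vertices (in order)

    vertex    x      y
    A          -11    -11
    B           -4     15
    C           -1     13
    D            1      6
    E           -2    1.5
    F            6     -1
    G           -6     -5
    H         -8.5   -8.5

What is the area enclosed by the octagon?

Σ = (-209) + (-37) + (-19) + (13.5) + (-7) + (-36) + (8.5) + (0) = -286
Area = |Σ|/2 = 143.

143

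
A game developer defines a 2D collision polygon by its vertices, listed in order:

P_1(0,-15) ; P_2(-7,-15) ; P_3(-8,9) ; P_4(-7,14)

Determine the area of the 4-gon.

116

P_1→P_2: (0)(-15) − (-7)(-15) = -105
P_2→P_3: (-7)(9) − (-8)(-15) = -183
P_3→P_4: (-8)(14) − (-7)(9) = -49
P_4→P_1: (-7)(-15) − (0)(14) = 105
Σ = -232
Area = |Σ|/2 = 116.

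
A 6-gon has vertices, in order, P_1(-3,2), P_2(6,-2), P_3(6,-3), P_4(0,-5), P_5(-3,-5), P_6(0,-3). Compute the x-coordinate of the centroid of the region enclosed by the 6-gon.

Apply Gauss's area formula. First the cross-terms c_i = x_i·y_{i+1} − x_{i+1}·y_i:
  -6, -6, -30, -15, 9, -9  ⇒  2A = -57, A = -28.5.
Then Σ (x_i + x_{i+1})·c_i = -225, so x̄ = -225 / (6·(-28.5)) = 25/19.

25/19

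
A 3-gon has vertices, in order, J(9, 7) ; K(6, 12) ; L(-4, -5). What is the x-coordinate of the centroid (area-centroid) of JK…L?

Apply Gauss's area formula. First the cross-terms c_i = x_i·y_{i+1} − x_{i+1}·y_i:
  66, 18, 17  ⇒  2A = 101, A = 50.5.
Then Σ (x_i + x_{i+1})·c_i = 1111, so x̄ = 1111 / (6·50.5) = 11/3.

11/3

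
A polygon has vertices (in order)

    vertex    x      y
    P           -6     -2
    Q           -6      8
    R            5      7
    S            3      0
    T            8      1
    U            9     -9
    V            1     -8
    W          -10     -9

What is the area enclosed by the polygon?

Σ = (-60) + (-82) + (-21) + (3) + (-81) + (-63) + (-89) + (-34) = -427
Area = |Σ|/2 = 213.5.

213.5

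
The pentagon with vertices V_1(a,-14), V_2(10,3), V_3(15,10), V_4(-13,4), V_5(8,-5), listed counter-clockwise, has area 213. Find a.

15

The doubled signed area Σ (x_i y_{i+1} − x_{i+1} y_i) is linear in a.
With a=0 it equals 306; the coefficient of a is 8 (from the two edges through V_1).
So 8·a + 306 = 2·213 = 426 ⇒ a = 15.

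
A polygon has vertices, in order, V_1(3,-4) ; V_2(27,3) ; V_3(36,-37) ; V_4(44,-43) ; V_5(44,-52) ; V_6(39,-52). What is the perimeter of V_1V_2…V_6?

150

|V_1V_2| = √((24)² + (7)²) = √625 = 25
|V_2V_3| = √((9)² + (-40)²) = √1681 = 41
|V_3V_4| = √((8)² + (-6)²) = √100 = 10
|V_4V_5| = √((0)² + (-9)²) = √81 = 9
|V_5V_6| = √((-5)² + (0)²) = √25 = 5
|V_6V_1| = √((-36)² + (48)²) = √3600 = 60
Perimeter = 25 + 41 + 10 + 9 + 5 + 60 = 150.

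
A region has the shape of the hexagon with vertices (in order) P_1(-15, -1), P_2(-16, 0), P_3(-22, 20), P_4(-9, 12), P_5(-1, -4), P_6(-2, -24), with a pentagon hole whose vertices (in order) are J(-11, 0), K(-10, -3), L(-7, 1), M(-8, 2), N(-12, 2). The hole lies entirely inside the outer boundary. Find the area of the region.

344

Outer boundary:
Apply the surveyor's formula: 2A = Σ (x_i·y_{i+1} − x_{i+1}·y_i), indices taken mod 6.
Cross-terms: -16, -320, -84, 48, 16, -358  ⇒  Σ = -714
Area = |Σ|/2 = 357.
Hole:
Apply the shoelace (surveyor's) formula: 2A = Σ (x_i·y_{i+1} − x_{i+1}·y_i), indices taken mod 5.
Σ = (33) + (-31) + (-6) + (8) + (22) = 26
Area = |Σ|/2 = 13.
Net area = 357 − 13 = 344.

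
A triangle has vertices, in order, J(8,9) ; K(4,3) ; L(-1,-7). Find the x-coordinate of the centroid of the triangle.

11/3

Apply the surveyor's formula. First the cross-terms c_i = x_i·y_{i+1} − x_{i+1}·y_i:
  -12, -25, 47  ⇒  2A = 10, A = 5.
Then Σ (x_i + x_{i+1})·c_i = 110, so x̄ = 110 / (6·5) = 11/3.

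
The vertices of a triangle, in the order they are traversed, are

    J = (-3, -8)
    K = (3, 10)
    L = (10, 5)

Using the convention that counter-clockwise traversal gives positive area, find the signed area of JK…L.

-78

Σ = (-6) + (-85) + (-65) = -156
Signed area = Σ/2 = -78 (negative ⇒ clockwise traversal).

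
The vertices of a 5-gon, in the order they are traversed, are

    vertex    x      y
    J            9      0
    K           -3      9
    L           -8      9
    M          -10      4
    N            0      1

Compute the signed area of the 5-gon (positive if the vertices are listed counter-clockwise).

Σ = (81) + (45) + (58) + (-10) + (-9) = 165
Signed area = Σ/2 = 82.5 (positive ⇒ counter-clockwise traversal).

82.5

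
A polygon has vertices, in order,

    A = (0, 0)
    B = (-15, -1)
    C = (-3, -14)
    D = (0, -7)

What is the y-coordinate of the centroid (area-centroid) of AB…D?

Apply the surveyor's formula. First the cross-terms c_i = x_i·y_{i+1} − x_{i+1}·y_i:
  0, 207, 21, 0  ⇒  2A = 228, A = 114.
Then Σ (y_i + y_{i+1})·c_i = -3546, so ȳ = -3546 / (6·114) = -197/38.

-197/38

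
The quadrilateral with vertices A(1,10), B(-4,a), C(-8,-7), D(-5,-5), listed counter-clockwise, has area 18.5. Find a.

The doubled signed area Σ (x_i y_{i+1} − x_{i+1} y_i) is linear in a.
With a=0 it equals 28; the coefficient of a is 9 (from the two edges through B).
So 9·a + 28 = 2·18.5 = 37 ⇒ a = 1.

1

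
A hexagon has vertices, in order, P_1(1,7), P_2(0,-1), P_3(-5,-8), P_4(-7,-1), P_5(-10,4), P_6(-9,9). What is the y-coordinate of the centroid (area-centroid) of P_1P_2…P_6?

490/221

Apply Gauss's area formula. First the cross-terms c_i = x_i·y_{i+1} − x_{i+1}·y_i:
  -1, -5, -51, -38, -54, -72  ⇒  2A = -221, A = -110.5.
Then Σ (y_i + y_{i+1})·c_i = -1470, so ȳ = -1470 / (6·(-110.5)) = 490/221.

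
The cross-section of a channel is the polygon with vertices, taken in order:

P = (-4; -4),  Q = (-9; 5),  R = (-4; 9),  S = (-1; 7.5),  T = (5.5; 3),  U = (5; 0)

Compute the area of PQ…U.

Apply Gauss's area formula: 2A = Σ (x_i·y_{i+1} − x_{i+1}·y_i), indices taken mod 6.
Cross-terms: -56, -61, -21, -44.25, -15, -20  ⇒  Σ = -217.25
Area = |Σ|/2 = 108.625.

108.625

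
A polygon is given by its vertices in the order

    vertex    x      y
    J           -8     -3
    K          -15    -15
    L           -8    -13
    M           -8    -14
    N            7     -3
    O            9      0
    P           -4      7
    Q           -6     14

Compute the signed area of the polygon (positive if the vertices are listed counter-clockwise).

243

J→K: (-8)(-15) − (-15)(-3) = 75
K→L: (-15)(-13) − (-8)(-15) = 75
L→M: (-8)(-14) − (-8)(-13) = 8
M→N: (-8)(-3) − (7)(-14) = 122
N→O: (7)(0) − (9)(-3) = 27
O→P: (9)(7) − (-4)(0) = 63
P→Q: (-4)(14) − (-6)(7) = -14
Q→J: (-6)(-3) − (-8)(14) = 130
Σ = 486
Signed area = Σ/2 = 243 (positive ⇒ counter-clockwise traversal).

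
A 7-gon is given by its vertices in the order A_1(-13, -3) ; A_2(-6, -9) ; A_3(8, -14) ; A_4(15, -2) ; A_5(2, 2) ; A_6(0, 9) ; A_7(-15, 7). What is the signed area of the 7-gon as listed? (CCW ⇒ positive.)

386

Apply the shoelace formula: 2A = Σ (x_i·y_{i+1} − x_{i+1}·y_i), indices taken mod 7.
A_1→A_2: (-13)(-9) − (-6)(-3) = 99
A_2→A_3: (-6)(-14) − (8)(-9) = 156
A_3→A_4: (8)(-2) − (15)(-14) = 194
A_4→A_5: (15)(2) − (2)(-2) = 34
A_5→A_6: (2)(9) − (0)(2) = 18
A_6→A_7: (0)(7) − (-15)(9) = 135
A_7→A_1: (-15)(-3) − (-13)(7) = 136
Σ = 772
Signed area = Σ/2 = 386 (positive ⇒ counter-clockwise traversal).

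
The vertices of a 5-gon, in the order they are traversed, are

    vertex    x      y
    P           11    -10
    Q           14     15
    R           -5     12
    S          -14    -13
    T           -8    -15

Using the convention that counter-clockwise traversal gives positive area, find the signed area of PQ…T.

Σ = (305) + (243) + (233) + (106) + (245) = 1132
Signed area = Σ/2 = 566 (positive ⇒ counter-clockwise traversal).

566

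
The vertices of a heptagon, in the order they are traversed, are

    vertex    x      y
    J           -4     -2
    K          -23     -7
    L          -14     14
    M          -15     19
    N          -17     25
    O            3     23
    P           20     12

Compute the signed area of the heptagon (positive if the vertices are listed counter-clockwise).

-714

Apply the surveyor's formula: 2A = Σ (x_i·y_{i+1} − x_{i+1}·y_i), indices taken mod 7.
Σ = (-18) + (-420) + (-56) + (-52) + (-466) + (-424) + (8) = -1428
Signed area = Σ/2 = -714 (negative ⇒ clockwise traversal).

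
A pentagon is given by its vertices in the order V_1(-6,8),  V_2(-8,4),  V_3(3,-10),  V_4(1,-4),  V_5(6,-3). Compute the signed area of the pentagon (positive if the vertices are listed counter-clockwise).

78.5

Apply Gauss's area formula: 2A = Σ (x_i·y_{i+1} − x_{i+1}·y_i), indices taken mod 5.
Σ = (40) + (68) + (-2) + (21) + (30) = 157
Signed area = Σ/2 = 78.5 (positive ⇒ counter-clockwise traversal).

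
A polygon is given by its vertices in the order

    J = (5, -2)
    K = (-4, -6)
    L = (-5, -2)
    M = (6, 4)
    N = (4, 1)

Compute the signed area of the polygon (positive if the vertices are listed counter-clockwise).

Apply Gauss's area formula: 2A = Σ (x_i·y_{i+1} − x_{i+1}·y_i), indices taken mod 5.
Σ = (-38) + (-22) + (-8) + (-10) + (-13) = -91
Signed area = Σ/2 = -45.5 (negative ⇒ clockwise traversal).

-45.5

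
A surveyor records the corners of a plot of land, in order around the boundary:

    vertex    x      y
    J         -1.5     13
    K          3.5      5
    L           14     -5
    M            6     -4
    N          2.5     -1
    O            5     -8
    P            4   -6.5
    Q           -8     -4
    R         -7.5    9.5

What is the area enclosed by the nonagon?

Apply the shoelace (surveyor's) formula: 2A = Σ (x_i·y_{i+1} − x_{i+1}·y_i), indices taken mod 9.
Σ = (-53) + (-87.5) + (-26) + (4) + (-15) + (-0.5) + (-68) + (-106) + (-83.25) = -435.25
Area = |Σ|/2 = 217.625.

217.625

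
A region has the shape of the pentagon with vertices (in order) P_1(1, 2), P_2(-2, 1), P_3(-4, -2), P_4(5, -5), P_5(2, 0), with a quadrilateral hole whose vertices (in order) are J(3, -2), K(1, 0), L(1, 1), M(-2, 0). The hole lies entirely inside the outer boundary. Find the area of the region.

24

Outer boundary:
Apply Gauss's area formula: 2A = Σ (x_i·y_{i+1} − x_{i+1}·y_i), indices taken mod 5.
Cross-terms: 5, 8, 30, 10, 4  ⇒  Σ = 57
Area = |Σ|/2 = 28.5.
Hole:
Apply the shoelace formula: 2A = Σ (x_i·y_{i+1} − x_{i+1}·y_i), indices taken mod 4.
Σ = (2) + (1) + (2) + (4) = 9
Area = |Σ|/2 = 4.5.
Net area = 28.5 − 4.5 = 24.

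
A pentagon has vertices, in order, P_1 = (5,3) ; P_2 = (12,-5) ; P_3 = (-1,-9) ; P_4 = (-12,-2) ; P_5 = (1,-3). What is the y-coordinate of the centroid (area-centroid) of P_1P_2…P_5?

-335/84

Apply the surveyor's formula. First the cross-terms c_i = x_i·y_{i+1} − x_{i+1}·y_i:
  -61, -113, -106, 38, 18  ⇒  2A = -224, A = -112.
Then Σ (y_i + y_{i+1})·c_i = 2680, so ȳ = 2680 / (6·(-112)) = -335/84.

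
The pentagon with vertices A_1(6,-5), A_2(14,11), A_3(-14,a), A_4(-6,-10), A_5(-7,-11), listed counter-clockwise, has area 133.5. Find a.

-13

Write out the shoelace sum; only the two edges meeting at A_3 involve a:
2·Area = [(14·a − (-14)·11) + ((-14)·(-10) − (-6)·a)] + 233
       = 20·a + 527 = 267
⇒ a = -13.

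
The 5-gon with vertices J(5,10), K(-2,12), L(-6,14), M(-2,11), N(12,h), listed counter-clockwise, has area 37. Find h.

0

The doubled signed area Σ (x_i y_{i+1} − x_{i+1} y_i) is linear in h.
With h=0 it equals 74; the coefficient of h is -7 (from the two edges through N).
So -7·h + 74 = 2·37 = 74 ⇒ h = 0.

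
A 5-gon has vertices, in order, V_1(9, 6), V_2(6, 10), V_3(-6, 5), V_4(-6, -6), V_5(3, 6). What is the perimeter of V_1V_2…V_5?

|V_1V_2| = √((-3)² + (4)²) = √25 = 5
|V_2V_3| = √((-12)² + (-5)²) = √169 = 13
|V_3V_4| = √((0)² + (-11)²) = √121 = 11
|V_4V_5| = √((9)² + (12)²) = √225 = 15
|V_5V_1| = √((6)² + (0)²) = √36 = 6
Perimeter = 5 + 13 + 11 + 15 + 6 = 50.

50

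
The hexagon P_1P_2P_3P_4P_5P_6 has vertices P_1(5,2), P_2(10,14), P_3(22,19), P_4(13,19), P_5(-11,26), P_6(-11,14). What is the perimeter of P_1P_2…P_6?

92

|P_1P_2| = √((5)² + (12)²) = √169 = 13
|P_2P_3| = √((12)² + (5)²) = √169 = 13
|P_3P_4| = √((-9)² + (0)²) = √81 = 9
|P_4P_5| = √((-24)² + (7)²) = √625 = 25
|P_5P_6| = √((0)² + (-12)²) = √144 = 12
|P_6P_1| = √((16)² + (-12)²) = √400 = 20
Perimeter = 13 + 13 + 9 + 25 + 12 + 20 = 92.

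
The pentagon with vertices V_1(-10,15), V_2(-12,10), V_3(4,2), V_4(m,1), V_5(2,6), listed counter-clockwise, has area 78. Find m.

The doubled signed area Σ (x_i y_{i+1} − x_{i+1} y_i) is linear in m.
With m=0 it equals 108; the coefficient of m is 4 (from the two edges through V_4).
So 4·m + 108 = 2·78 = 156 ⇒ m = 12.

12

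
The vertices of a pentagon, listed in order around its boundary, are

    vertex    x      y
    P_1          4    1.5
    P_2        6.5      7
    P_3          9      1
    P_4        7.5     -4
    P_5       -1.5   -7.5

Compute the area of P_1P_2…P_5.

Σ = (18.25) + (-56.5) + (-43.5) + (-62.25) + (27.75) = -116.25
Area = |Σ|/2 = 58.125.

58.125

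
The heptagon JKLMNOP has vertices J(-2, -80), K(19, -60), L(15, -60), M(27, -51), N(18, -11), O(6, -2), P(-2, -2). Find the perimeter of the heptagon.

190

|JK| = √((21)² + (20)²) = √841 = 29
|KL| = √((-4)² + (0)²) = √16 = 4
|LM| = √((12)² + (9)²) = √225 = 15
|MN| = √((-9)² + (40)²) = √1681 = 41
|NO| = √((-12)² + (9)²) = √225 = 15
|OP| = √((-8)² + (0)²) = √64 = 8
|PJ| = √((0)² + (-78)²) = √6084 = 78
Perimeter = 29 + 4 + 15 + 41 + 15 + 8 + 78 = 190.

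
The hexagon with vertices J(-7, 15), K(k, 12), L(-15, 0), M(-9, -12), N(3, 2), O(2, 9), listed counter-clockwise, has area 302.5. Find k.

-13

Write out the shoelace sum; only the two edges meeting at K involve k:
2·Area = [((-7)·12 − k·15) + (k·0 − (-15)·12)] + 314
       = -15·k + 410 = 605
⇒ k = -13.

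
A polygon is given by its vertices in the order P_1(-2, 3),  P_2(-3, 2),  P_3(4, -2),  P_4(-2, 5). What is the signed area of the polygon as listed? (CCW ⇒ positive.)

11.5

Apply the shoelace formula: 2A = Σ (x_i·y_{i+1} − x_{i+1}·y_i), indices taken mod 4.
Σ = (5) + (-2) + (16) + (4) = 23
Signed area = Σ/2 = 11.5 (positive ⇒ counter-clockwise traversal).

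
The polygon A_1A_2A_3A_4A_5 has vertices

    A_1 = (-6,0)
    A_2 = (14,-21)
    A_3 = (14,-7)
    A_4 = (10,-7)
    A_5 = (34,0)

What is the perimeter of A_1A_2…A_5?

|A_1A_2| = √((20)² + (-21)²) = √841 = 29
|A_2A_3| = √((0)² + (14)²) = √196 = 14
|A_3A_4| = √((-4)² + (0)²) = √16 = 4
|A_4A_5| = √((24)² + (7)²) = √625 = 25
|A_5A_1| = √((-40)² + (0)²) = √1600 = 40
Perimeter = 29 + 14 + 4 + 25 + 40 = 112.

112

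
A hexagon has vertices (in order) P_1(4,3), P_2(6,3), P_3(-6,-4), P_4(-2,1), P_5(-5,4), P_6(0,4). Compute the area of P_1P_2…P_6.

32.5

Apply Gauss's area formula: 2A = Σ (x_i·y_{i+1} − x_{i+1}·y_i), indices taken mod 6.
Cross-terms: -6, -6, -14, -3, -20, -16  ⇒  Σ = -65
Area = |Σ|/2 = 32.5.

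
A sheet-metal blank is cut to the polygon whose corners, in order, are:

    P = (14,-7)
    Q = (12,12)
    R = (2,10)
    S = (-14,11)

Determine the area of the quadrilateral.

Σ = (252) + (96) + (162) + (-56) = 454
Area = |Σ|/2 = 227.

227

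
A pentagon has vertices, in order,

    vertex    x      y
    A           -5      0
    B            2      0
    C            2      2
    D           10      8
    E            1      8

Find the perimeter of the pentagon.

|AB| = √((7)² + (0)²) = √49 = 7
|BC| = √((0)² + (2)²) = √4 = 2
|CD| = √((8)² + (6)²) = √100 = 10
|DE| = √((-9)² + (0)²) = √81 = 9
|EA| = √((-6)² + (-8)²) = √100 = 10
Perimeter = 7 + 2 + 10 + 9 + 10 = 38.

38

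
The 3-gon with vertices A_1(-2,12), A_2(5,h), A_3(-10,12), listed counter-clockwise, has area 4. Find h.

The doubled signed area Σ (x_i y_{i+1} − x_{i+1} y_i) is linear in h.
With h=0 it equals -96; the coefficient of h is 8 (from the two edges through A_2).
So 8·h + -96 = 2·4 = 8 ⇒ h = 13.

13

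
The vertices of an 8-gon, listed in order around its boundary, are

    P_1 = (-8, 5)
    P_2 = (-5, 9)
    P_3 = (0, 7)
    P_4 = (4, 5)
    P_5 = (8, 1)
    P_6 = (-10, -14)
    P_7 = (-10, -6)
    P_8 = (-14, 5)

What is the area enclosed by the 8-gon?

Σ = (-47) + (-35) + (-28) + (-36) + (-102) + (-80) + (-134) + (-30) = -492
Area = |Σ|/2 = 246.

246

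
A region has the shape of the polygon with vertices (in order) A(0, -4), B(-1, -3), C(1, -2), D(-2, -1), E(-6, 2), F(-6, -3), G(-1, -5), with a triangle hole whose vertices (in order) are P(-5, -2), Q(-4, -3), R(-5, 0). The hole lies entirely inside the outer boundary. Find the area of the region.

22.5

Outer boundary:
Cross-terms: -4, 5, -5, -10, 30, 27, 4  ⇒  Σ = 47
Area = |Σ|/2 = 23.5.
Hole:
P→Q: (-5)(-3) − (-4)(-2) = 7
Q→R: (-4)(0) − (-5)(-3) = -15
R→P: (-5)(-2) − (-5)(0) = 10
Σ = 2
Area = |Σ|/2 = 1.
Net area = 23.5 − 1 = 22.5.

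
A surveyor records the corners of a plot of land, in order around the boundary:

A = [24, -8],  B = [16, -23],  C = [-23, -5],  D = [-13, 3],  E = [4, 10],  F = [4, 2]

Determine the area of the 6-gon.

Apply the shoelace formula: 2A = Σ (x_i·y_{i+1} − x_{i+1}·y_i), indices taken mod 6.
Σ = (-424) + (-609) + (-134) + (-142) + (-32) + (-80) = -1421
Area = |Σ|/2 = 710.5.

710.5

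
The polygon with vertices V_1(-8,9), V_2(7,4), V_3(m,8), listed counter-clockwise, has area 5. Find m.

-3

The doubled signed area Σ (x_i y_{i+1} − x_{i+1} y_i) is linear in m.
With m=0 it equals 25; the coefficient of m is 5 (from the two edges through V_3).
So 5·m + 25 = 2·5 = 10 ⇒ m = -3.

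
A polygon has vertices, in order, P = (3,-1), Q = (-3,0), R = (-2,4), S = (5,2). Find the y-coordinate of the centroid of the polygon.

Apply the surveyor's formula. First the cross-terms c_i = x_i·y_{i+1} − x_{i+1}·y_i:
  -3, -12, -24, -11  ⇒  2A = -50, A = -25.
Then Σ (y_i + y_{i+1})·c_i = -200, so ȳ = -200 / (6·(-25)) = 4/3.

4/3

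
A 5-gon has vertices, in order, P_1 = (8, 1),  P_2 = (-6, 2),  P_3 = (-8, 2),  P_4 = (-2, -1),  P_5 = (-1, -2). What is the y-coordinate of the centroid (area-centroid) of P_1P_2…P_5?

5/12

Apply the shoelace formula. First the cross-terms c_i = x_i·y_{i+1} − x_{i+1}·y_i:
  22, 4, 12, 3, 15  ⇒  2A = 56, A = 28.
Then Σ (y_i + y_{i+1})·c_i = 70, so ȳ = 70 / (6·28) = 5/12.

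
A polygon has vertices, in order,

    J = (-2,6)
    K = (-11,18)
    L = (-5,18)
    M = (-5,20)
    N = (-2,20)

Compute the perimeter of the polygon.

|JK| = √((-9)² + (12)²) = √225 = 15
|KL| = √((6)² + (0)²) = √36 = 6
|LM| = √((0)² + (2)²) = √4 = 2
|MN| = √((3)² + (0)²) = √9 = 3
|NJ| = √((0)² + (-14)²) = √196 = 14
Perimeter = 15 + 6 + 2 + 3 + 14 = 40.

40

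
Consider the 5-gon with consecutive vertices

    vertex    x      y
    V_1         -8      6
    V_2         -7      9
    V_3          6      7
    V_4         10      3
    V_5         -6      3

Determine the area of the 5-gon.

Apply the shoelace (surveyor's) formula: 2A = Σ (x_i·y_{i+1} − x_{i+1}·y_i), indices taken mod 5.
Cross-terms: -30, -103, -52, 48, -12  ⇒  Σ = -149
Area = |Σ|/2 = 74.5.

74.5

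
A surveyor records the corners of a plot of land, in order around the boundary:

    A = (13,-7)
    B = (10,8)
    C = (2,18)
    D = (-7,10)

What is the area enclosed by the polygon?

Apply the shoelace formula: 2A = Σ (x_i·y_{i+1} − x_{i+1}·y_i), indices taken mod 4.
Σ = (174) + (164) + (146) + (-81) = 403
Area = |Σ|/2 = 201.5.

201.5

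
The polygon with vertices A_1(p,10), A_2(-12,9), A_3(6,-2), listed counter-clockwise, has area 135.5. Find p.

11

Write out the shoelace sum; only the two edges meeting at A_1 involve p:
2·Area = [(6·10 − p·(-2)) + (p·9 − (-12)·10)] + -30
       = 11·p + 150 = 271
⇒ p = 11.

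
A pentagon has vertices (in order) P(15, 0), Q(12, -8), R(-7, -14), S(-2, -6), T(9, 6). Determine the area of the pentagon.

189

Apply the surveyor's formula: 2A = Σ (x_i·y_{i+1} − x_{i+1}·y_i), indices taken mod 5.
P→Q: (15)(-8) − (12)(0) = -120
Q→R: (12)(-14) − (-7)(-8) = -224
R→S: (-7)(-6) − (-2)(-14) = 14
S→T: (-2)(6) − (9)(-6) = 42
T→P: (9)(0) − (15)(6) = -90
Σ = -378
Area = |Σ|/2 = 189.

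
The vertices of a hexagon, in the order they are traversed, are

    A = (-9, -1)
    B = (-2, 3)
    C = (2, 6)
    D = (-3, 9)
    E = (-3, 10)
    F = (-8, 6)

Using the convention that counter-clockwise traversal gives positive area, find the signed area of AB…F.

55

Apply Gauss's area formula: 2A = Σ (x_i·y_{i+1} − x_{i+1}·y_i), indices taken mod 6.
Cross-terms: -29, -18, 36, -3, 62, 62  ⇒  Σ = 110
Signed area = Σ/2 = 55 (positive ⇒ counter-clockwise traversal).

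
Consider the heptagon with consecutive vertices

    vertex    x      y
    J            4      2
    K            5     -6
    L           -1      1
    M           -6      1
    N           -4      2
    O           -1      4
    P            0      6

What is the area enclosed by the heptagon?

41

J→K: (4)(-6) − (5)(2) = -34
K→L: (5)(1) − (-1)(-6) = -1
L→M: (-1)(1) − (-6)(1) = 5
M→N: (-6)(2) − (-4)(1) = -8
N→O: (-4)(4) − (-1)(2) = -14
O→P: (-1)(6) − (0)(4) = -6
P→J: (0)(2) − (4)(6) = -24
Σ = -82
Area = |Σ|/2 = 41.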